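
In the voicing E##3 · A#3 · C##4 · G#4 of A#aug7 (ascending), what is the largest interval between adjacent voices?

diminished fifth

Adjacent intervals: E##3→A#3 = diminished fourth; A#3→C##4 = major third; C##4→G#4 = diminished fifth.
The largest is C##4 to G#4, a diminished fifth (6 semitones).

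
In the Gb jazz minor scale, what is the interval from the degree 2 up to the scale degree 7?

Gb melodic minor: Gb Ab Bbb Cb Db Eb F.
That puts Ab below F.
Ab up to F spans 6 letter names and 9 semitones — a major sixth.

major sixth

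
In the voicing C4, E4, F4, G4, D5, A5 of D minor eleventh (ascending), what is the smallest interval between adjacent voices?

minor second

Adjacent intervals: C4→E4 = major third; E4→F4 = minor second; F4→G4 = major second; G4→D5 = perfect fifth; D5→A5 = perfect fifth.
The smallest is E4 to F4, a minor second (1 semitone).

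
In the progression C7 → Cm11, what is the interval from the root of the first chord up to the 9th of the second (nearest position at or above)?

major 2nd

C7 has C as its root, and Cm11 has D as its 9th.
From C to D is 2 semitones, exactly the major second.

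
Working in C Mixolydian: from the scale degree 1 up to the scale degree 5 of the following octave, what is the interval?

perfect twelfth

The scale runs C D E F G A B♭.
So we need the interval from C up to G.
C up to G spans 12 letter names and 19 semitones — a perfect twelfth.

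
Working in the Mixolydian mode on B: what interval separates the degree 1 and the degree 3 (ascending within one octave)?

Spelling the Mixolydian mode on B: B C# D# E F# G# A.
The degree 1 is B and the degree 3 is D#.
B up to D# spans 3 letter names and 4 semitones — a major third.

M3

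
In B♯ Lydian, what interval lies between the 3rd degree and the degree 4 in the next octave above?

major ninth

B♯ lydian: B♯ C𝄪 D𝄪 E𝄪 F𝄪 G𝄪 A𝄪.
3rd degree = D𝄪; 4th degree (up an octave) = E𝄪.
From D𝄪 to E𝄪 is 14 semitones, exactly the major ninth.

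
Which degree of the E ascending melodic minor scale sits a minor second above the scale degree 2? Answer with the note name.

G

The scale is E F# G A B C# D#.
The scale degree 2 is F#; a minor second above that is G — scale degree 3.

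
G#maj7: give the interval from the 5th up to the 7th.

Spelling the chord: G#–B#–D#–F##.
That puts D# below F##.
D# up to F## spans 3 letter names and 4 semitones — a major third.

major third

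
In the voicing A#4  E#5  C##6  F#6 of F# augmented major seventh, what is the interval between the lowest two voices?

perfect fifth

Those voices are A#4 and E#5.
Counting 5 letters and 7 half steps from A# gives a perfect fifth.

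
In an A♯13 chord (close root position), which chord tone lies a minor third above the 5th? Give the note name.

G#

Spelling the chord: A♯-C𝄪-E♯-G♯-B♯-F𝄪.
The 5th is E♯. A minor third above E♯ is G♯.
G♯ is the chord's 7th.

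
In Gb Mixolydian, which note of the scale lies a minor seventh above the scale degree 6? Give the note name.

Db

The scale is Gb Ab Bb Cb Db Eb Fb.
The scale degree 6 is Eb; a minor seventh above that is Db — scale degree 5.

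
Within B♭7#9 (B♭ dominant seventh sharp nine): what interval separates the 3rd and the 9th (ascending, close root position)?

M7

The chord tones of B♭7#9 (B♭ dominant seventh sharp nine) are B♭, D, F, A♭, C♯.
That puts D below C♯.
From D to C♯ is 11 semitones, exactly the major seventh.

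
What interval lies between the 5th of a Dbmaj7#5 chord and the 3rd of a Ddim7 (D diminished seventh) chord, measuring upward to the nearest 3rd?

minor sixth

Dbmaj7#5 has A as its 5th, and Ddim7 (D diminished seventh) has F as its 3rd.
6 letter names make it a sixth; at 8 semitones (a half step narrower than major) the quality is minor.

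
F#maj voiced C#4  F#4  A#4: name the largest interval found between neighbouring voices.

perfect fourth

Adjacent intervals: C#4→F#4 = perfect fourth; F#4→A#4 = major third.
The largest is C#4 to F#4, a perfect fourth (5 semitones).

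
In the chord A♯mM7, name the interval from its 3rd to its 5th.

Spelling the chord: A♯–C♯–E♯–G𝄪.
The 3rd is C♯ and the 5th is E♯.
Counting 3 letters and 4 half steps from C♯ gives a major third.

M3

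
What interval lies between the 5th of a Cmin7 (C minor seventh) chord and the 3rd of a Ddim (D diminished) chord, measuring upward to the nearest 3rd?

Cmin7 (C minor seventh) has G as its 5th, and Ddim (D diminished) has F as its 3rd.
G up to F is 10 semitones, a half step narrower than a major seventh, so the interval is minor.

minor seventh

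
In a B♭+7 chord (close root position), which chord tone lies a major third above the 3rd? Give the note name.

F#

B♭+7 (B♭ augmented seventh): B♭–D–F♯–A♭.
The 3rd is D. A major third above D is F♯.
F♯ is the chord's 5th.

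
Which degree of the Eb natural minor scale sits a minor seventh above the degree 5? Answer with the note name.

Ab

The scale is Eb F Gb Ab Bb Cb Db.
The degree 5 is Bb; a minor seventh above that is Ab — scale degree 4.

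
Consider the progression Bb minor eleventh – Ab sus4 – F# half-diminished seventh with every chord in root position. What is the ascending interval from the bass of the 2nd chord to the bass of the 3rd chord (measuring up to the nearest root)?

augmented 6th

The roots are Ab and F#.
From Ab to F#: 10 semitones over a sixth = augmented.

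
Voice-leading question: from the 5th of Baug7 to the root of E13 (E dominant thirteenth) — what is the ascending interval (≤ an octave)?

Baug7 has F## as its 5th, and E13 (E dominant thirteenth) has E as its root.
F## up to E is 9 semitones, a whole step narrower than a major seventh, so the interval is diminished.

d7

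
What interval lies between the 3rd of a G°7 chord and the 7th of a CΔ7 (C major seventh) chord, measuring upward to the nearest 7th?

The 3rd of G°7 is B♭; the 7th of CΔ7 (C major seventh) is B.
1 letter names make it a unison; at 1 semitone (a half step wider than perfect) the quality is augmented.

augmented unison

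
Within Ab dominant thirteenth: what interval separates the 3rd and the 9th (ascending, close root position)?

Spelling the chord: Ab C Eb Gb Bb F.
The 3rd is C and the 9th is Bb.
7 letter names make it a seventh; at 10 semitones (a half step narrower than major) the quality is minor.

minor seventh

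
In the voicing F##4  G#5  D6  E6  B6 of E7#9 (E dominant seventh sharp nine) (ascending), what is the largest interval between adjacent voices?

minor ninth

Adjacent intervals: F##4→G#5 = minor ninth; G#5→D6 = diminished fifth; D6→E6 = major second; E6→B6 = perfect fifth.
The largest is F##4 to G#5, a minor ninth (13 semitones).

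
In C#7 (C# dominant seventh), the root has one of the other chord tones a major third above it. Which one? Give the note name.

E#

Spelling the chord: C# E# G# B.
The root is C#. A major third above C# is E#.
E# is the chord's 3rd.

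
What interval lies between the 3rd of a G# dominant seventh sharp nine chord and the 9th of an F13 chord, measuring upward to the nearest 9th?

diminished sixth

G# dominant seventh sharp nine has B# as its 3rd, and F13 has G as its 9th.
B# up to G is 7 semitones, a whole step narrower than a major sixth, so the interval is diminished.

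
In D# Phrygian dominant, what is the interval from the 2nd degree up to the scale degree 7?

major sixth

The scale runs D# E F## G# A# B C#.
The 2nd degree is E and the 7th degree is C#.
E up to C# spans 6 letter names and 9 semitones — a major sixth.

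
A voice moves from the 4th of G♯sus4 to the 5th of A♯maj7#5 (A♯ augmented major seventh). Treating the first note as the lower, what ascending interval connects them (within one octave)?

G♯sus4 has C♯ as its 4th, and A♯maj7#5 (A♯ augmented major seventh) has E𝄪 as its 5th.
From C♯ to E𝄪: 5 semitones over a third = augmented.

augmented third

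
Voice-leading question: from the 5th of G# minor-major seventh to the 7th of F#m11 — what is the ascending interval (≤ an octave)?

The 5th of G# minor-major seventh is D#; the 7th of F#m11 is E.
D# up to E is 1 semitone, a half step narrower than a major second, so the interval is minor.

minor second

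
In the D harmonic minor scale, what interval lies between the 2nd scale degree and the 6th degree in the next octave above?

Spelling the D harmonic minor scale: D E F G A B♭ C♯.
So we need the interval from E up to B♭.
E up to B♭ is 18 semitones, a half step narrower than a perfect twelfth, so the interval is diminished.

diminished twelfth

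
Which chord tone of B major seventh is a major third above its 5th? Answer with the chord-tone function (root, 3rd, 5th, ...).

7th

BM7: B D# F# A#.
The 5th is F#. A major third above F# is A#.
A# is the chord's 7th.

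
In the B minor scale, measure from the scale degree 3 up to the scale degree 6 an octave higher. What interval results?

B natural minor: B C♯ D E F♯ G A.
That puts D below G.
Counting 11 letters and 17 half steps from D gives a perfect eleventh.

P11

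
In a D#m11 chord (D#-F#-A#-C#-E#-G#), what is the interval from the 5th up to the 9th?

5th = A#; 9th = E#.
A# up to E# spans 5 letter names and 7 semitones — a perfect fifth.

perfect 5th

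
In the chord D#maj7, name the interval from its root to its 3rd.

major third

D#Δ7 (D# major seventh): D# F## A# C##.
That puts D# below F##.
Counting 3 letters and 4 half steps from D# gives a major third.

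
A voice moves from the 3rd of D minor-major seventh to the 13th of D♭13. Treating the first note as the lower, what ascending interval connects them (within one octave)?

perfect fourth

D minor-major seventh has F as its 3rd, and D♭13 has B♭ as its 13th.
F up to B♭ spans 4 letter names and 5 semitones — a perfect fourth.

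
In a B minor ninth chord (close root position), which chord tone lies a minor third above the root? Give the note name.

D

The chord tones of Bmin9 are B–D–F#–A–C#.
The root is B. A minor third above B is D.
D is the chord's 3rd.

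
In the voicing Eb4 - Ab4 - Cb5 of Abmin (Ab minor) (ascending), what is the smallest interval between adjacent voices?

minor third

Adjacent intervals: Eb4→Ab4 = perfect fourth; Ab4→Cb5 = minor third.
The smallest is Ab4 to Cb5, a minor third (3 semitones).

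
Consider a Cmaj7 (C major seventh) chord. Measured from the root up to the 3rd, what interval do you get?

M3

Spelling the chord: C–E–G–B.
The root is C and the 3rd is E.
From C to E is 4 semitones, exactly the major third.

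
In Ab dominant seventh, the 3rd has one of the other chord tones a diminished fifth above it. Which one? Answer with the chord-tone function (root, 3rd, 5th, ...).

Spelling the chord: Ab C Eb Gb.
The 3rd is C. A diminished fifth above C is Gb.
Gb is the chord's 7th.

7th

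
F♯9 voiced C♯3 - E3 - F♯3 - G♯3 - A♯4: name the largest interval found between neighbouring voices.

Adjacent intervals: C♯3→E3 = minor third; E3→F♯3 = major second; F♯3→G♯3 = major second; G♯3→A♯4 = major ninth.
The largest is G♯3 to A♯4, a major ninth (14 semitones).

major ninth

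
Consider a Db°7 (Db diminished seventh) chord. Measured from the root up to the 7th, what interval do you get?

diminished 7th

Spelling the chord: Db–Fb–Abb–Cbb.
Root = Db; 7th = Cbb.
From Db to Cbb: 9 semitones over a seventh = diminished.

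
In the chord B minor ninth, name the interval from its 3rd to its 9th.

major 7th

Bmin9: B–D–F♯–A–C♯.
That puts D below C♯.
D up to C♯ spans 7 letter names and 11 semitones — a major seventh.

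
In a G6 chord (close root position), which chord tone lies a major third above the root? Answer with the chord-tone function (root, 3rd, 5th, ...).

3rd

G6: G, B, D, E.
The root is G. A major third above G is B.
B is the chord's 3rd.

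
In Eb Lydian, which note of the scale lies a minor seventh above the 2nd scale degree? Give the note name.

Eb

The scale is Eb F G A Bb C D.
The 2nd scale degree is F; a minor seventh above that is Eb — scale degree 1.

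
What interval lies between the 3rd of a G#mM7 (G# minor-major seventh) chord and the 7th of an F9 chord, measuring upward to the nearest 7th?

G#mM7 (G# minor-major seventh) has B as its 3rd, and F9 has Eb as its 7th.
B up to Eb is 4 semitones, a half step narrower than a perfect fourth, so the interval is diminished.

d4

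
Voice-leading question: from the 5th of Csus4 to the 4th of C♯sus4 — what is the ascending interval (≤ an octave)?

Csus4 has G as its 5th, and C♯sus4 has F♯ as its 4th.
Counting 7 letters and 11 half steps from G gives a major seventh.

major seventh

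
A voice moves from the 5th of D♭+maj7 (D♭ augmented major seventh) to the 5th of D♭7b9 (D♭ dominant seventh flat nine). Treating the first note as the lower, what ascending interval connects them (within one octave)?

diminished octave

The 5th of D♭+maj7 (D♭ augmented major seventh) is A; the 5th of D♭7b9 (D♭ dominant seventh flat nine) is A♭.
A up to A♭ is 11 semitones, a half step narrower than a perfect octave, so the interval is diminished.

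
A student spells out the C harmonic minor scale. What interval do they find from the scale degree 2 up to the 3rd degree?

minor second

C harmonic minor: C D E♭ F G A♭ B.
Scale degree 2 = D; degree 3 = E♭.
D up to E♭ is 1 semitone, a half step narrower than a major second, so the interval is minor.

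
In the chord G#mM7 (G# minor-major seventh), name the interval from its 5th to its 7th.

major third

The chord tones of G#mM7 are G#, B, D#, F##.
The 5th is D# and the 7th is F##.
Counting 3 letters and 4 half steps from D# gives a major third.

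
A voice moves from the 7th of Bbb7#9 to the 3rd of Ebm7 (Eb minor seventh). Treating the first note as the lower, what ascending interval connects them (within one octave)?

Bbb7#9 has Abb as its 7th, and Ebm7 (Eb minor seventh) has Gb as its 3rd.
From Abb to Gb is 11 semitones, exactly the major seventh.

major seventh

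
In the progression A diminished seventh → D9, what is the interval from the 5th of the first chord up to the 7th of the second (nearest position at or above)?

A diminished seventh has Eb as its 5th, and D9 has C as its 7th.
From Eb to C is 9 semitones, exactly the major sixth.

major sixth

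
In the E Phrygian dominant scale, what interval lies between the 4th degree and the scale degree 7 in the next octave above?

perfect eleventh

E phrygian dominant: E F G# A B C D.
4th degree = A; 7th degree (up an octave) = D.
A up to D spans 11 letter names and 17 semitones — a perfect eleventh.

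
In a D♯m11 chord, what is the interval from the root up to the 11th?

The chord tones of D♯ minor eleventh are D♯-F♯-A♯-C♯-E♯-G♯.
That puts D♯ below G♯.
Counting 11 letters and 17 half steps from D♯ gives a perfect eleventh.

perfect eleventh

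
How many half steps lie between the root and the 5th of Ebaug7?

Eb7#5 (Eb augmented seventh): Eb G B Db.
Eb to B is an augmented fifth: 8 semitones.

8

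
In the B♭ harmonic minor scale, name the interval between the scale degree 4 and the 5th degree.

Spelling the B♭ harmonic minor scale: B♭ C D♭ E♭ F G♭ A.
Scale degree 4 = E♭; scale degree 5 = F.
E♭ up to F spans 2 letter names and 2 semitones — a major second.

major second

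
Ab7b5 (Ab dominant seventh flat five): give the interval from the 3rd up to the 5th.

diminished third

Ab7b5 is spelled Ab-C-Ebb-Gb.
That puts C below Ebb.
3 letter names make it a third; at 2 semitones (a whole step narrower than major) the quality is diminished.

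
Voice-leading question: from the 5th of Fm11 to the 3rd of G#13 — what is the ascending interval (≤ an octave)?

The 5th of Fm11 is C; the 3rd of G#13 is B#.
From C to B#: 12 semitones over a seventh = augmented.

augmented 7th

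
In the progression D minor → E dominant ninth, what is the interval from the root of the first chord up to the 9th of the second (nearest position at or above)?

D minor has D as its root, and E dominant ninth has F♯ as its 9th.
Counting 3 letters and 4 half steps from D gives a major third.

M3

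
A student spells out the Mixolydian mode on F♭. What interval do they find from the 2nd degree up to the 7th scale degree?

The scale runs F♭ G♭ A♭ B𝄫 C♭ D♭ E𝄫.
2nd degree = G♭; degree 7 = E𝄫.
6 letter names make it a sixth; at 8 semitones (a half step narrower than major) the quality is minor.

m6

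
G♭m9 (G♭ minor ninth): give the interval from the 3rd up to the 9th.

major seventh

The chord tones of G♭min9 (G♭ minor ninth) are G♭–B𝄫–D♭–F♭–A♭.
The 3rd is B𝄫 and the 9th is A♭.
B𝄫 up to A♭ spans 7 letter names and 11 semitones — a major seventh.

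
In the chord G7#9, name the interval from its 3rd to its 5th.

minor third

G7#9: G, B, D, F, A♯.
The 3rd is B and the 5th is D.
B up to D is 3 semitones, a half step narrower than a major third, so the interval is minor.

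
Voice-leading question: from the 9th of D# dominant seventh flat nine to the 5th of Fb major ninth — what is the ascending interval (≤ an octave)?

diminished 6th

The 9th of D# dominant seventh flat nine is E; the 5th of Fb major ninth is Cb.
From E to Cb: 7 semitones over a sixth = diminished.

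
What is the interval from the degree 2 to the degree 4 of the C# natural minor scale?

minor third

The scale runs C# D# E F# G# A B.
That puts D# below F#.
From D# to F#: 3 semitones over a third = minor.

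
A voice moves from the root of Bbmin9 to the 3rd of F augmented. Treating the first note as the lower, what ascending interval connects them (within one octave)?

Bbmin9 has Bb as its root, and F augmented has A as its 3rd.
From Bb to A is 11 semitones, exactly the major seventh.

M7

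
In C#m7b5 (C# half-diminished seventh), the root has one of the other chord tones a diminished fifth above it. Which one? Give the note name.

C#ø: C# E G B.
The root is C#. A diminished fifth above C# is G.
G is the chord's 5th.

G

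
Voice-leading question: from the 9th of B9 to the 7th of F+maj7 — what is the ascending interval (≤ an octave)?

minor third

The 9th of B9 is C#; the 7th of F+maj7 is E.
3 letter names make it a third; at 3 semitones (a half step narrower than major) the quality is minor.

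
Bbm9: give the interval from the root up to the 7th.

minor seventh

Spelling the chord: Bb Db F Ab C.
Root = Bb; 7th = Ab.
7 letter names make it a seventh; at 10 semitones (a half step narrower than major) the quality is minor.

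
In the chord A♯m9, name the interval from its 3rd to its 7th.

The chord tones of A♯m9 are A♯ C♯ E♯ G♯ B♯.
So we need the interval from C♯ up to G♯.
C♯ up to G♯ spans 5 letter names and 7 semitones — a perfect fifth.

perfect fifth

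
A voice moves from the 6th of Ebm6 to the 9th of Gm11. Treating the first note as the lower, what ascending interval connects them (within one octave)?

Ebm6 has C as its 6th, and Gm11 has A as its 9th.
From C to A is 9 semitones, exactly the major sixth.

major 6th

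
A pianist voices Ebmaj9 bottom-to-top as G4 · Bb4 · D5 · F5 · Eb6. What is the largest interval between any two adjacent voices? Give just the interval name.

m7

Adjacent intervals: G4→Bb4 = minor third; Bb4→D5 = major third; D5→F5 = minor third; F5→Eb6 = minor seventh.
The largest is F5 to Eb6, a minor seventh (10 semitones).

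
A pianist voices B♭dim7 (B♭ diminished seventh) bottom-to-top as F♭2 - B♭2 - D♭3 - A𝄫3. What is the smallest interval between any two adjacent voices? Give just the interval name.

minor third

Adjacent intervals: F♭2→B♭2 = augmented fourth; B♭2→D♭3 = minor third; D♭3→A𝄫3 = diminished fifth.
The smallest is B♭2 to D♭3, a minor third (3 semitones).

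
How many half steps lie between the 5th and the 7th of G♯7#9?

3

Spelling the chord: G♯, B♯, D♯, F♯, A𝄪.
D♯ to F♯ is a minor third: 3 semitones.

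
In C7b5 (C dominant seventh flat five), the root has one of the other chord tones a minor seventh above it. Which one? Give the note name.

C7b5 (C dominant seventh flat five) is spelled C-E-Gb-Bb.
The root is C. A minor seventh above C is Bb.
Bb is the chord's 7th.

Bb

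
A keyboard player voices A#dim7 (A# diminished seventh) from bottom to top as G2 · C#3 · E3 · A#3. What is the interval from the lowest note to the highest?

augmented ninth

The outer voices are G2 and A#3.
From G to A#: 15 semitones over a ninth = augmented.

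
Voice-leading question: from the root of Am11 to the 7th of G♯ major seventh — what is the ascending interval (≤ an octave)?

Am11 has A as its root, and G♯ major seventh has F𝄪 as its 7th.
From A to F𝄪: 10 semitones over a sixth = augmented.

augmented sixth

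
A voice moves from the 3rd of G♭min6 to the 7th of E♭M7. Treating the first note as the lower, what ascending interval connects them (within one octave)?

augmented third

G♭min6 has B𝄫 as its 3rd, and E♭M7 has D as its 7th.
From B𝄫 to D: 5 semitones over a third = augmented.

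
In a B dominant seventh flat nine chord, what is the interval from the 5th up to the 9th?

The chord tones of B7b9 are B–D♯–F♯–A–C.
5th = F♯; 9th = C.
5 letter names make it a fifth; at 6 semitones (a half step narrower than perfect) the quality is diminished.

diminished fifth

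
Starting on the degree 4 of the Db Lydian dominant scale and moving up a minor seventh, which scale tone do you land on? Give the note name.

F

The scale is Db Eb F G Ab Bb Cb.
The degree 4 is G; a minor seventh above that is F — scale degree 3.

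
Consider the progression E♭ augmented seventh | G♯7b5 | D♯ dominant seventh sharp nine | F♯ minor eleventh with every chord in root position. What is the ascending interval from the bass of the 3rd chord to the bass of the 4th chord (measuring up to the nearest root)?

m3

The roots are D♯ and F♯.
From D♯ to F♯: 3 semitones over a third = minor.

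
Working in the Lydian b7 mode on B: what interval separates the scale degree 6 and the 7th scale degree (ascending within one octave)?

minor second

Spelling the Lydian b7 mode on B: B C# D# E# F# G# A.
Scale degree 6 = G#; 7th degree = A.
From G# to A: 1 semitone over a second = minor.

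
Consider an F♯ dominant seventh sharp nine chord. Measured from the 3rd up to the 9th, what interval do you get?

major seventh

F♯ dominant seventh sharp nine is spelled F♯ A♯ C♯ E G𝄪.
3rd = A♯; 9th = G𝄪.
From A♯ to G𝄪 is 11 semitones, exactly the major seventh.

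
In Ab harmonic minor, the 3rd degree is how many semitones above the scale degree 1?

The scale is Ab Bb Cb Db Eb Fb G.
Ab up to Cb is a minor third — 3 semitones.

3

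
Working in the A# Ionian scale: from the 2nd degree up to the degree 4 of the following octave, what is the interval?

The scale runs A# B# C## D# E# F## G##.
The 2nd degree is B# and the 4th scale degree (up an octave) is D#.
10 letter names make it a tenth; at 15 semitones (a half step narrower than major) the quality is minor.

minor tenth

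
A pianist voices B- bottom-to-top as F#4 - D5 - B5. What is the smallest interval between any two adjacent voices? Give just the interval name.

Adjacent intervals: F#4→D5 = minor sixth; D5→B5 = major sixth.
The smallest is F#4 to D5, a minor sixth (8 semitones).

m6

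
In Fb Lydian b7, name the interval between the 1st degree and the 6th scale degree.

Spelling Fb Lydian b7: Fb Gb Ab Bb Cb Db Ebb.
1st degree = Fb; 6th scale degree = Db.
From Fb to Db is 9 semitones, exactly the major sixth.

major sixth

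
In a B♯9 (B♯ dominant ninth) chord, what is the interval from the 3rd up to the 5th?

B♯9: B♯, D𝄪, F𝄪, A♯, C𝄪.
The 3rd is D𝄪 and the 5th is F𝄪.
D𝄪 up to F𝄪 is 3 semitones, a half step narrower than a major third, so the interval is minor.

minor 3rd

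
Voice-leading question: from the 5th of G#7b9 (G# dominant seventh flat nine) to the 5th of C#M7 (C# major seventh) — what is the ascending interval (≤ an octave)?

The 5th of G#7b9 (G# dominant seventh flat nine) is D#; the 5th of C#M7 (C# major seventh) is G#.
From D# to G# is 5 semitones, exactly the perfect fourth.

perfect fourth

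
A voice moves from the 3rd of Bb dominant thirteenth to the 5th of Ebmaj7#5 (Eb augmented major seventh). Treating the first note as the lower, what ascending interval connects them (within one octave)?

major 6th

The 3rd of Bb dominant thirteenth is D; the 5th of Ebmaj7#5 (Eb augmented major seventh) is B.
D up to B spans 6 letter names and 9 semitones — a major sixth.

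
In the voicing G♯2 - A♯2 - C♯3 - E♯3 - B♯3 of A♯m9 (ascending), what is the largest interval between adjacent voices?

perfect fifth

Adjacent intervals: G♯2→A♯2 = major second; A♯2→C♯3 = minor third; C♯3→E♯3 = major third; E♯3→B♯3 = perfect fifth.
The largest is E♯3 to B♯3, a perfect fifth (7 semitones).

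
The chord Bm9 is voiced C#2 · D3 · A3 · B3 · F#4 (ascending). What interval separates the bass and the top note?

perfect 18th

The outer voices are C#2 and F#4.
Counting 18 letters and 29 half steps from C# gives a perfect 18th.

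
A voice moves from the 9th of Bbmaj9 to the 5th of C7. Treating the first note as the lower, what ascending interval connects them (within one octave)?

The 9th of Bbmaj9 is C; the 5th of C7 is G.
From C to G is 7 semitones, exactly the perfect fifth.

P5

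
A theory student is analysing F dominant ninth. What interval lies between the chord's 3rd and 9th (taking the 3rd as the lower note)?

m7

The chord tones of F9 (F dominant ninth) are F–A–C–Eb–G.
So we need the interval from A up to G.
7 letter names make it a seventh; at 10 semitones (a half step narrower than major) the quality is minor.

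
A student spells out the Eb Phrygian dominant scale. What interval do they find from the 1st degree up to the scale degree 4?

perfect 4th

The scale runs Eb Fb G Ab Bb Cb Db.
So we need the interval from Eb up to Ab.
Eb up to Ab spans 4 letter names and 5 semitones — a perfect fourth.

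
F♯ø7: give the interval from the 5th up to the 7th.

F♯ half-diminished seventh is spelled F♯-A-C-E.
That puts C below E.
C up to E spans 3 letter names and 4 semitones — a major third.

major third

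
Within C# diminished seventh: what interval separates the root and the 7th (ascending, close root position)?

diminished 7th

The chord tones of C# diminished seventh are C#–E–G–Bb.
The root is C# and the 7th is Bb.
7 letter names make it a seventh; at 9 semitones (a whole step narrower than major) the quality is diminished.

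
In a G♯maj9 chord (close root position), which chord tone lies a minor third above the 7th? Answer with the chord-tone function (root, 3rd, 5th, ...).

9th

G♯ major ninth is spelled G♯–B♯–D♯–F𝄪–A♯.
The 7th is F𝄪. A minor third above F𝄪 is A♯.
A♯ is the chord's 9th.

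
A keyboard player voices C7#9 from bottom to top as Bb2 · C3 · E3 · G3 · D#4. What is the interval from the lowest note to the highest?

augmented tenth

The outer voices are Bb2 and D#4.
Bb up to D# is 17 semitones, a half step wider than a major tenth, so the interval is augmented.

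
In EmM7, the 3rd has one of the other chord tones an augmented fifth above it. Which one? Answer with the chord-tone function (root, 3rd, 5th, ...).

E minor-major seventh is spelled E–G–B–D#.
The 3rd is G. An augmented fifth above G is D#.
D# is the chord's 7th.

7th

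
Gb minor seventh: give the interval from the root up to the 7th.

m7

Gb-7 is spelled Gb Bbb Db Fb.
That puts Gb below Fb.
From Gb to Fb: 10 semitones over a seventh = minor.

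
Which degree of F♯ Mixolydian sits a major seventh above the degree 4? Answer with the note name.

The scale is F♯ G♯ A♯ B C♯ D♯ E.
The degree 4 is B; a major seventh above that is A♯ — scale degree 3.

A#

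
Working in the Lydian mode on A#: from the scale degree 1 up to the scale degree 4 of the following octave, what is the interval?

augmented eleventh

The scale runs A# B# C## D## E# F## G##.
Scale degree 1 = A#; degree 4 (up an octave) = D##.
11 letter names make it an eleventh; at 18 semitones (a half step wider than perfect) the quality is augmented.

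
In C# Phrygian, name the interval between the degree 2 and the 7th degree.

major 6th

C# phrygian: C# D E F# G# A B.
The degree 2 is D and the scale degree 7 is B.
From D to B is 9 semitones, exactly the major sixth.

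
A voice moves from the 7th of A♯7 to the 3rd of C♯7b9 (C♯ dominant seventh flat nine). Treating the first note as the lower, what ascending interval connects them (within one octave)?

The 7th of A♯7 is G♯; the 3rd of C♯7b9 (C♯ dominant seventh flat nine) is E♯.
Counting 6 letters and 9 half steps from G♯ gives a major sixth.

major sixth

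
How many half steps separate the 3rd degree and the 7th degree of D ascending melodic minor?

8

The scale is D E F G A B C♯.
F up to C♯ is an augmented fifth — 8 semitones.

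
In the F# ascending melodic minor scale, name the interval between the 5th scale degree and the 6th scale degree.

Spelling the F# ascending melodic minor scale: F# G# A B C# D# E#.
That puts C# below D#.
C# up to D# spans 2 letter names and 2 semitones — a major second.

major second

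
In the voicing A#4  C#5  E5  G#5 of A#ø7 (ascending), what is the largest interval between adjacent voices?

Adjacent intervals: A#4→C#5 = minor third; C#5→E5 = minor third; E5→G#5 = major third.
The largest is E5 to G#5, a major third (4 semitones).

major third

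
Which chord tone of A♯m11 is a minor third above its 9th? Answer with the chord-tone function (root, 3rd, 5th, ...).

A♯ minor eleventh: A♯–C♯–E♯–G♯–B♯–D♯.
The 9th is B♯. A minor third above B♯ is D♯.
D♯ is the chord's 11th.

11th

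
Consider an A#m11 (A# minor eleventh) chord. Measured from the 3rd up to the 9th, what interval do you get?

The chord tones of A# minor eleventh are A#-C#-E#-G#-B#-D#.
That puts C# below B#.
C# up to B# spans 7 letter names and 11 semitones — a major seventh.

major seventh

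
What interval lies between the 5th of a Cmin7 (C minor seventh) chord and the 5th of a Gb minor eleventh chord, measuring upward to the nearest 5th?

The 5th of Cmin7 (C minor seventh) is G; the 5th of Gb minor eleventh is Db.
5 letter names make it a fifth; at 6 semitones (a half step narrower than perfect) the quality is diminished.

d5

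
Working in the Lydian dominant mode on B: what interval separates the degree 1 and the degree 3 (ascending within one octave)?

Spelling the Lydian dominant mode on B: B C# D# E# F# G# A.
The degree 1 is B and the degree 3 is D#.
From B to D# is 4 semitones, exactly the major third.

M3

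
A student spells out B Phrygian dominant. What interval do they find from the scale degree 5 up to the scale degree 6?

B phrygian dominant: B C D# E F# G A.
So we need the interval from F# up to G.
2 letter names make it a second; at 1 semitone (a half step narrower than major) the quality is minor.

minor 2nd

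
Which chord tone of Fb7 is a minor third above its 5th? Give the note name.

Ebb

Fb dominant seventh is spelled Fb–Ab–Cb–Ebb.
The 5th is Cb. A minor third above Cb is Ebb.
Ebb is the chord's 7th.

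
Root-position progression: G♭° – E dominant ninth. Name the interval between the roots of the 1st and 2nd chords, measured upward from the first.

The roots are G♭ and E.
6 letter names make it a sixth; at 10 semitones (a half step wider than major) the quality is augmented.

augmented sixth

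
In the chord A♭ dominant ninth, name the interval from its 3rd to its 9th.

minor 7th

A♭ dominant ninth is spelled A♭-C-E♭-G♭-B♭.
That puts C below B♭.
C up to B♭ is 10 semitones, a half step narrower than a major seventh, so the interval is minor.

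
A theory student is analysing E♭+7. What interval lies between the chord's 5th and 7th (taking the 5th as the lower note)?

E♭+7: E♭-G-B-D♭.
5th = B; 7th = D♭.
3 letter names make it a third; at 2 semitones (a whole step narrower than major) the quality is diminished.

diminished third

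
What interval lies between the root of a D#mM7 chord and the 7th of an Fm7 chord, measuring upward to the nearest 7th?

diminished second

The root of D#mM7 is D#; the 7th of Fm7 is Eb.
From D# to Eb: 0 semitones over a second = diminished.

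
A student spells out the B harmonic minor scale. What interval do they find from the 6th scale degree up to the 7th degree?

The scale runs B C# D E F# G A#.
The 6th scale degree is G and the degree 7 is A#.
G up to A# is 3 semitones, a half step wider than a major second, so the interval is augmented.

augmented 2nd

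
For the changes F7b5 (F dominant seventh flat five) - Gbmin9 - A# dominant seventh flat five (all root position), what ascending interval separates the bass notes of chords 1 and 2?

The roots are F and Gb.
From F to Gb: 1 semitone over a second = minor.

minor second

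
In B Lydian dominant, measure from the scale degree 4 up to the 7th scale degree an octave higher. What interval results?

d11

Spelling B Lydian dominant: B C# D# E# F# G# A.
Scale degree 4 = E#; scale degree 7 (up an octave) = A.
E# up to A is 16 semitones, a half step narrower than a perfect eleventh, so the interval is diminished.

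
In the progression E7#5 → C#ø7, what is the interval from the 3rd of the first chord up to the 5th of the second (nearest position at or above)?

diminished octave

E7#5 has G# as its 3rd, and C#ø7 has G as its 5th.
From G# to G: 11 semitones over an octave = diminished.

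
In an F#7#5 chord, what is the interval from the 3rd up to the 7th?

diminished fifth

F#7#5 (F# augmented seventh) is spelled F# A# C## E.
That puts A# below E.
A# up to E is 6 semitones, a half step narrower than a perfect fifth, so the interval is diminished.
This 3–7 tritone is the characteristic tension at the heart of the dominant sound.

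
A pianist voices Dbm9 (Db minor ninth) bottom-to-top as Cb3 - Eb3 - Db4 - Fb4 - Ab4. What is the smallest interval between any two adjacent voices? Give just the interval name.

Adjacent intervals: Cb3→Eb3 = major third; Eb3→Db4 = minor seventh; Db4→Fb4 = minor third; Fb4→Ab4 = major third.
The smallest is Db4 to Fb4, a minor third (3 semitones).

minor 3rd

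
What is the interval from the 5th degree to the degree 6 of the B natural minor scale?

The scale runs B C# D E F# G A.
The 5th degree is F# and the degree 6 is G.
From F# to G: 1 semitone over a second = minor.

minor second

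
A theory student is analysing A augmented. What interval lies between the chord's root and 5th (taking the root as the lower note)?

augmented fifth

A augmented: A, C♯, E♯.
Root = A; 5th = E♯.
A up to E♯ is 8 semitones, a half step wider than a perfect fifth, so the interval is augmented.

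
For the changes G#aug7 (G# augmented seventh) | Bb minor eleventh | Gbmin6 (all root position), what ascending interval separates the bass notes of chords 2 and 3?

minor sixth

The roots are Bb and Gb.
From Bb to Gb: 8 semitones over a sixth = minor.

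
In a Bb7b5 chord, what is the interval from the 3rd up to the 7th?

Bb7b5 is spelled Bb-D-Fb-Ab.
That puts D below Ab.
5 letter names make it a fifth; at 6 semitones (a half step narrower than perfect) the quality is diminished.

diminished fifth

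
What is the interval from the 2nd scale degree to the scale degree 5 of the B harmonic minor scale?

perfect 4th

The scale runs B C# D E F# G A#.
That puts C# below F#.
C# up to F# spans 4 letter names and 5 semitones — a perfect fourth.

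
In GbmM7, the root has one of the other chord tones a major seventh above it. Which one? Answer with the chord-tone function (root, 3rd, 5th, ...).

The chord tones of GbmM7 are Gb-Bbb-Db-F.
The root is Gb. A major seventh above Gb is F.
F is the chord's 7th.

7th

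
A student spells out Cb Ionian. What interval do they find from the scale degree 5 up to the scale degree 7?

M3

The scale runs Cb Db Eb Fb Gb Ab Bb.
That puts Gb below Bb.
From Gb to Bb is 4 semitones, exactly the major third.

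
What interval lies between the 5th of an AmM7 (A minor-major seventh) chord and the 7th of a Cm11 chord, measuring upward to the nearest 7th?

diminished 5th

AmM7 (A minor-major seventh) has E as its 5th, and Cm11 has Bb as its 7th.
E up to Bb is 6 semitones, a half step narrower than a perfect fifth, so the interval is diminished.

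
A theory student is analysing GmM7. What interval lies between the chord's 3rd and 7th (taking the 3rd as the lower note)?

G minor-major seventh: G-Bb-D-F#.
The 3rd is Bb and the 7th is F#.
From Bb to F#: 8 semitones over a fifth = augmented.

augmented 5th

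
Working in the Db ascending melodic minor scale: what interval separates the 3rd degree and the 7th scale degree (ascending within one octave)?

A5

Spelling the Db ascending melodic minor scale: Db Eb Fb Gb Ab Bb C.
That puts Fb below C.
From Fb to C: 8 semitones over a fifth = augmented.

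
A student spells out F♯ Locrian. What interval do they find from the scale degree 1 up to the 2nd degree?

minor second

The scale runs F♯ G A B C D E.
The scale degree 1 is F♯ and the 2nd scale degree is G.
From F♯ to G: 1 semitone over a second = minor.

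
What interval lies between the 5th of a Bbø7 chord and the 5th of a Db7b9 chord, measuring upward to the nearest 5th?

The 5th of Bbø7 is Fb; the 5th of Db7b9 is Ab.
Counting 3 letters and 4 half steps from Fb gives a major third.

major third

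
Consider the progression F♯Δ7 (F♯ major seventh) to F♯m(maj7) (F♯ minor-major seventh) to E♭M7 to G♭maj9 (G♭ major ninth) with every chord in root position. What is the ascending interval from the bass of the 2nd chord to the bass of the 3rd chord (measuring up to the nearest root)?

diminished seventh

The roots are F♯ and E♭.
From F♯ to E♭: 9 semitones over a seventh = diminished.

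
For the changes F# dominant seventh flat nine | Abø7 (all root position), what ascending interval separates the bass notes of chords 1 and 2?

diminished third

The roots are F# and Ab.
F# up to Ab is 2 semitones, a whole step narrower than a major third, so the interval is diminished.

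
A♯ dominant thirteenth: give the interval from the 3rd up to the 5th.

The chord tones of A♯13 are A♯, C𝄪, E♯, G♯, B♯, F𝄪.
3rd = C𝄪; 5th = E♯.
3 letter names make it a third; at 3 semitones (a half step narrower than major) the quality is minor.

minor third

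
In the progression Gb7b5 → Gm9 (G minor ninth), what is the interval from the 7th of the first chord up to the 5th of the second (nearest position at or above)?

augmented sixth

The 7th of Gb7b5 is Fb; the 5th of Gm9 (G minor ninth) is D.
Fb up to D is 10 semitones, a half step wider than a major sixth, so the interval is augmented.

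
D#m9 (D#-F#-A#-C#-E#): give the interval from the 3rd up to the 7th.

perfect fifth

The 3rd is F# and the 7th is C#.
F# up to C# spans 5 letter names and 7 semitones — a perfect fifth.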